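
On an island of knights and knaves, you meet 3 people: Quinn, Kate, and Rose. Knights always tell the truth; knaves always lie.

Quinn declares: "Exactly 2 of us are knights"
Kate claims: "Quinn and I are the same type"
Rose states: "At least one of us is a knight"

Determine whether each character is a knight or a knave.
Quinn is a knight.
Kate is a knave.
Rose is a knight.

Verification:
- Quinn (knight) says "Exactly 2 of us are knights" - this is TRUE because there are 2 knights.
- Kate (knave) says "Quinn and I are the same type" - this is FALSE (a lie) because Kate is a knave and Quinn is a knight.
- Rose (knight) says "At least one of us is a knight" - this is TRUE because Quinn and Rose are knights.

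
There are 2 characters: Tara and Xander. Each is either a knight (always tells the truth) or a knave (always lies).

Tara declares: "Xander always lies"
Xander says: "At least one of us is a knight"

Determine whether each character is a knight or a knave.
Tara is a knave.
Xander is a knight.

Verification:
- Tara (knave) says "Xander always lies" - this is FALSE (a lie) because Xander is a knight.
- Xander (knight) says "At least one of us is a knight" - this is TRUE because Xander is a knight.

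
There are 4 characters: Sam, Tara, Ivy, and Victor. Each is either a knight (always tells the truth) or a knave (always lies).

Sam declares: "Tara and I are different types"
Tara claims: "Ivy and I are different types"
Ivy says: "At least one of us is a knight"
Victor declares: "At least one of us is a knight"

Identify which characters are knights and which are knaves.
Sam is a knave.
Tara is a knave.
Ivy is a knave.
Victor is a knave.

Verification:
- Sam (knave) says "Tara and I are different types" - this is FALSE (a lie) because Sam is a knave and Tara is a knave.
- Tara (knave) says "Ivy and I are different types" - this is FALSE (a lie) because Tara is a knave and Ivy is a knave.
- Ivy (knave) says "At least one of us is a knight" - this is FALSE (a lie) because no one is a knight.
- Victor (knave) says "At least one of us is a knight" - this is FALSE (a lie) because no one is a knight.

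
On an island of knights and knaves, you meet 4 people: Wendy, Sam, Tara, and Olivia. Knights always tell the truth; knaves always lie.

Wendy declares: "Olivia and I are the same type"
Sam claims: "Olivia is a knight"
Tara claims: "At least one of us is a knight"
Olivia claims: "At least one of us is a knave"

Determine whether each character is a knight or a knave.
Wendy is a knave.
Sam is a knight.
Tara is a knight.
Olivia is a knight.

Verification:
- Wendy (knave) says "Olivia and I are the same type" - this is FALSE (a lie) because Wendy is a knave and Olivia is a knight.
- Sam (knight) says "Olivia is a knight" - this is TRUE because Olivia is a knight.
- Tara (knight) says "At least one of us is a knight" - this is TRUE because Sam, Tara, and Olivia are knights.
- Olivia (knight) says "At least one of us is a knave" - this is TRUE because Wendy is a knave.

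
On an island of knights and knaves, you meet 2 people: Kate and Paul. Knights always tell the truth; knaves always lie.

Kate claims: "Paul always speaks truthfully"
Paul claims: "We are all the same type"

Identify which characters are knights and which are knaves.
Kate is a knight.
Paul is a knight.

Verification:
- Kate (knight) says "Paul always speaks truthfully" - this is TRUE because Paul is a knight.
- Paul (knight) says "We are all the same type" - this is TRUE because Kate and Paul are knights.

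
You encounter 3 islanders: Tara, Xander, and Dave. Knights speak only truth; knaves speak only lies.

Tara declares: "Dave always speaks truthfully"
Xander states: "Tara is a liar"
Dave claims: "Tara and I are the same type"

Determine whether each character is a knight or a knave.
Tara is a knight.
Xander is a knave.
Dave is a knight.

Verification:
- Tara (knight) says "Dave always speaks truthfully" - this is TRUE because Dave is a knight.
- Xander (knave) says "Tara is a liar" - this is FALSE (a lie) because Tara is a knight.
- Dave (knight) says "Tara and I are the same type" - this is TRUE because Dave is a knight and Tara is a knight.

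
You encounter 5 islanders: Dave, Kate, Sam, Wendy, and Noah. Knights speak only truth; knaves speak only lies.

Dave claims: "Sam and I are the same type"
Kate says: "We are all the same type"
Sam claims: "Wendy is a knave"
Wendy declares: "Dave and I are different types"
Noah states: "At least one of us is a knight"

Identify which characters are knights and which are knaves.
Dave is a knave.
Kate is a knave.
Sam is a knight.
Wendy is a knave.
Noah is a knight.

Verification:
- Dave (knave) says "Sam and I are the same type" - this is FALSE (a lie) because Dave is a knave and Sam is a knight.
- Kate (knave) says "We are all the same type" - this is FALSE (a lie) because Sam and Noah are knights and Dave, Kate, and Wendy are knaves.
- Sam (knight) says "Wendy is a knave" - this is TRUE because Wendy is a knave.
- Wendy (knave) says "Dave and I are different types" - this is FALSE (a lie) because Wendy is a knave and Dave is a knave.
- Noah (knight) says "At least one of us is a knight" - this is TRUE because Sam and Noah are knights.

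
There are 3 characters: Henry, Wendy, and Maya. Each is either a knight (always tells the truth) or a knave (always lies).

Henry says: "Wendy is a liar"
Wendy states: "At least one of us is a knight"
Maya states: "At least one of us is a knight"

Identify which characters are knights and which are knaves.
Henry is a knave.
Wendy is a knight.
Maya is a knight.

Verification:
- Henry (knave) says "Wendy is a liar" - this is FALSE (a lie) because Wendy is a knight.
- Wendy (knight) says "At least one of us is a knight" - this is TRUE because Wendy and Maya are knights.
- Maya (knight) says "At least one of us is a knight" - this is TRUE because Wendy and Maya are knights.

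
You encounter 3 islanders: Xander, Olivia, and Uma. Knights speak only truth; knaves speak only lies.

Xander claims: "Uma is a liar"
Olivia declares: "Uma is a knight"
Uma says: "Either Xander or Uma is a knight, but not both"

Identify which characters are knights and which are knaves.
Xander is a knave.
Olivia is a knight.
Uma is a knight.

Verification:
- Xander (knave) says "Uma is a liar" - this is FALSE (a lie) because Uma is a knight.
- Olivia (knight) says "Uma is a knight" - this is TRUE because Uma is a knight.
- Uma (knight) says "Either Xander or Uma is a knight, but not both" - this is TRUE because Xander is a knave and Uma is a knight.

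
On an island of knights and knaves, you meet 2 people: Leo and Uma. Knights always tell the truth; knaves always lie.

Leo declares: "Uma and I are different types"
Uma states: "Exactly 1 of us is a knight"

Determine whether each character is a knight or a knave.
Leo is a knave.
Uma is a knave.

Verification:
- Leo (knave) says "Uma and I are different types" - this is FALSE (a lie) because Leo is a knave and Uma is a knave.
- Uma (knave) says "Exactly 1 of us is a knight" - this is FALSE (a lie) because there are 0 knights.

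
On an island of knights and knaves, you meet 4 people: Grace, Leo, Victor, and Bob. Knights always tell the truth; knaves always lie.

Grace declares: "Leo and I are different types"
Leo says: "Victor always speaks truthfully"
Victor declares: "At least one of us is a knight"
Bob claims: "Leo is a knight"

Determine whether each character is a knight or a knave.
Grace is a knave.
Leo is a knave.
Victor is a knave.
Bob is a knave.

Verification:
- Grace (knave) says "Leo and I are different types" - this is FALSE (a lie) because Grace is a knave and Leo is a knave.
- Leo (knave) says "Victor always speaks truthfully" - this is FALSE (a lie) because Victor is a knave.
- Victor (knave) says "At least one of us is a knight" - this is FALSE (a lie) because no one is a knight.
- Bob (knave) says "Leo is a knight" - this is FALSE (a lie) because Leo is a knave.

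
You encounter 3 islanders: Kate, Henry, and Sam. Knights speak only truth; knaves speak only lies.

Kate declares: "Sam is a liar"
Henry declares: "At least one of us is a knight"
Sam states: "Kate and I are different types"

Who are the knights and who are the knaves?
Kate is a knave.
Henry is a knight.
Sam is a knight.

Verification:
- Kate (knave) says "Sam is a liar" - this is FALSE (a lie) because Sam is a knight.
- Henry (knight) says "At least one of us is a knight" - this is TRUE because Henry and Sam are knights.
- Sam (knight) says "Kate and I are different types" - this is TRUE because Sam is a knight and Kate is a knave.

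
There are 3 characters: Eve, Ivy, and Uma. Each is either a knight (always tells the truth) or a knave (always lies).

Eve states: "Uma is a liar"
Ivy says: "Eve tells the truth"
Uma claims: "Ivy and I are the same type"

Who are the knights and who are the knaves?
Eve is a knight.
Ivy is a knight.
Uma is a knave.

Verification:
- Eve (knight) says "Uma is a liar" - this is TRUE because Uma is a knave.
- Ivy (knight) says "Eve tells the truth" - this is TRUE because Eve is a knight.
- Uma (knave) says "Ivy and I are the same type" - this is FALSE (a lie) because Uma is a knave and Ivy is a knight.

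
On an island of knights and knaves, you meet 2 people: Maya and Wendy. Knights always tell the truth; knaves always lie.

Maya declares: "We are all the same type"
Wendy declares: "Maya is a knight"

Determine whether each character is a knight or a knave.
Maya is a knight.
Wendy is a knight.

Verification:
- Maya (knight) says "We are all the same type" - this is TRUE because Maya and Wendy are knights.
- Wendy (knight) says "Maya is a knight" - this is TRUE because Maya is a knight.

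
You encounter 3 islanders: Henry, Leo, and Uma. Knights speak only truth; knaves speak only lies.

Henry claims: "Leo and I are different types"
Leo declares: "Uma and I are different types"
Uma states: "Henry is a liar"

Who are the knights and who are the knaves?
Henry is a knight.
Leo is a knave.
Uma is a knave.

Verification:
- Henry (knight) says "Leo and I are different types" - this is TRUE because Henry is a knight and Leo is a knave.
- Leo (knave) says "Uma and I are different types" - this is FALSE (a lie) because Leo is a knave and Uma is a knave.
- Uma (knave) says "Henry is a liar" - this is FALSE (a lie) because Henry is a knight.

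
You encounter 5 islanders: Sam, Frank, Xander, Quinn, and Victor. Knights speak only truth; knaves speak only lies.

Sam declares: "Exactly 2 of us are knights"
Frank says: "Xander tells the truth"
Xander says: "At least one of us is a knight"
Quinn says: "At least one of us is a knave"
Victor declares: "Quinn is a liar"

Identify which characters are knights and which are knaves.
Sam is a knave.
Frank is a knight.
Xander is a knight.
Quinn is a knight.
Victor is a knave.

Verification:
- Sam (knave) says "Exactly 2 of us are knights" - this is FALSE (a lie) because there are 3 knights.
- Frank (knight) says "Xander tells the truth" - this is TRUE because Xander is a knight.
- Xander (knight) says "At least one of us is a knight" - this is TRUE because Frank, Xander, and Quinn are knights.
- Quinn (knight) says "At least one of us is a knave" - this is TRUE because Sam and Victor are knaves.
- Victor (knave) says "Quinn is a liar" - this is FALSE (a lie) because Quinn is a knight.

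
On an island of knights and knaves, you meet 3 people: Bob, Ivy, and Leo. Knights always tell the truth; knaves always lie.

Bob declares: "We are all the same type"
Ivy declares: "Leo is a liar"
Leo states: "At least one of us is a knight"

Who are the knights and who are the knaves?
Bob is a knave.
Ivy is a knave.
Leo is a knight.

Verification:
- Bob (knave) says "We are all the same type" - this is FALSE (a lie) because Leo is a knight and Bob and Ivy are knaves.
- Ivy (knave) says "Leo is a liar" - this is FALSE (a lie) because Leo is a knight.
- Leo (knight) says "At least one of us is a knight" - this is TRUE because Leo is a knight.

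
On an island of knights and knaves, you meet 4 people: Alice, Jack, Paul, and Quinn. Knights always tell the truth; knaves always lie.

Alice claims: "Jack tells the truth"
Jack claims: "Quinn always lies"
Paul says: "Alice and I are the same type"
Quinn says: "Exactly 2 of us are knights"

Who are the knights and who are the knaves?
Alice is a knight.
Jack is a knight.
Paul is a knight.
Quinn is a knave.

Verification:
- Alice (knight) says "Jack tells the truth" - this is TRUE because Jack is a knight.
- Jack (knight) says "Quinn always lies" - this is TRUE because Quinn is a knave.
- Paul (knight) says "Alice and I are the same type" - this is TRUE because Paul is a knight and Alice is a knight.
- Quinn (knave) says "Exactly 2 of us are knights" - this is FALSE (a lie) because there are 3 knights.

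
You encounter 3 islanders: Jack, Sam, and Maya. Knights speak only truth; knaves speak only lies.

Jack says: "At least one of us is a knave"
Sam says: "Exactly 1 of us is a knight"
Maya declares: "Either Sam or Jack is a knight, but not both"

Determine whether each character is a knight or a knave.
Jack is a knight.
Sam is a knave.
Maya is a knight.

Verification:
- Jack (knight) says "At least one of us is a knave" - this is TRUE because Sam is a knave.
- Sam (knave) says "Exactly 1 of us is a knight" - this is FALSE (a lie) because there are 2 knights.
- Maya (knight) says "Either Sam or Jack is a knight, but not both" - this is TRUE because Sam is a knave and Jack is a knight.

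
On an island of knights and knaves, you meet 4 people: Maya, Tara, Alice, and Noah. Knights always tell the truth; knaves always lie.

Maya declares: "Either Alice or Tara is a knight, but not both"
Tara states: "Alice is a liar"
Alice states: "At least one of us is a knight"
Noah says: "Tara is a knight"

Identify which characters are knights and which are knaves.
Maya is a knight.
Tara is a knave.
Alice is a knight.
Noah is a knave.

Verification:
- Maya (knight) says "Either Alice or Tara is a knight, but not both" - this is TRUE because Alice is a knight and Tara is a knave.
- Tara (knave) says "Alice is a liar" - this is FALSE (a lie) because Alice is a knight.
- Alice (knight) says "At least one of us is a knight" - this is TRUE because Maya and Alice are knights.
- Noah (knave) says "Tara is a knight" - this is FALSE (a lie) because Tara is a knave.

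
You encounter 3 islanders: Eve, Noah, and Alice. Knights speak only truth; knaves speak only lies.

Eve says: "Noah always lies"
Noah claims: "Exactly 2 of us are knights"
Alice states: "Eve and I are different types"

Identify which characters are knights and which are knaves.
Eve is a knave.
Noah is a knight.
Alice is a knight.

Verification:
- Eve (knave) says "Noah always lies" - this is FALSE (a lie) because Noah is a knight.
- Noah (knight) says "Exactly 2 of us are knights" - this is TRUE because there are 2 knights.
- Alice (knight) says "Eve and I are different types" - this is TRUE because Alice is a knight and Eve is a knave.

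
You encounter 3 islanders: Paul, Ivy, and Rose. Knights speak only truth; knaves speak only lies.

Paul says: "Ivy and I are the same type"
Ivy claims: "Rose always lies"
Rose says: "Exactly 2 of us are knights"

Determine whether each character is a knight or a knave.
Paul is a knave.
Ivy is a knight.
Rose is a knave.

Verification:
- Paul (knave) says "Ivy and I are the same type" - this is FALSE (a lie) because Paul is a knave and Ivy is a knight.
- Ivy (knight) says "Rose always lies" - this is TRUE because Rose is a knave.
- Rose (knave) says "Exactly 2 of us are knights" - this is FALSE (a lie) because there are 1 knights.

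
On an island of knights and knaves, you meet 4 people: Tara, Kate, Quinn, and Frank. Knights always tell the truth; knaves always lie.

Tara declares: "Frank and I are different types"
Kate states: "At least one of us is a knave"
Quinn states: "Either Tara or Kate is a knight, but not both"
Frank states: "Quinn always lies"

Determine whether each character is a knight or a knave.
Tara is a knave.
Kate is a knight.
Quinn is a knight.
Frank is a knave.

Verification:
- Tara (knave) says "Frank and I are different types" - this is FALSE (a lie) because Tara is a knave and Frank is a knave.
- Kate (knight) says "At least one of us is a knave" - this is TRUE because Tara and Frank are knaves.
- Quinn (knight) says "Either Tara or Kate is a knight, but not both" - this is TRUE because Tara is a knave and Kate is a knight.
- Frank (knave) says "Quinn always lies" - this is FALSE (a lie) because Quinn is a knight.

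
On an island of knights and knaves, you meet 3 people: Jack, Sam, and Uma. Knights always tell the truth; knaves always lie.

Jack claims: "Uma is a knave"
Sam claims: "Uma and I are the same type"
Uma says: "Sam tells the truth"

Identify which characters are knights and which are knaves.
Jack is a knave.
Sam is a knight.
Uma is a knight.

Verification:
- Jack (knave) says "Uma is a knave" - this is FALSE (a lie) because Uma is a knight.
- Sam (knight) says "Uma and I are the same type" - this is TRUE because Sam is a knight and Uma is a knight.
- Uma (knight) says "Sam tells the truth" - this is TRUE because Sam is a knight.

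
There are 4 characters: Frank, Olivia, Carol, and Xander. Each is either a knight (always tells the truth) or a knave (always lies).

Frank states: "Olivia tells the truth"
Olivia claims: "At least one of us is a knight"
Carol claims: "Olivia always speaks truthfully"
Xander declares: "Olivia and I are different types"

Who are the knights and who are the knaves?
Frank is a knave.
Olivia is a knave.
Carol is a knave.
Xander is a knave.

Verification:
- Frank (knave) says "Olivia tells the truth" - this is FALSE (a lie) because Olivia is a knave.
- Olivia (knave) says "At least one of us is a knight" - this is FALSE (a lie) because no one is a knight.
- Carol (knave) says "Olivia always speaks truthfully" - this is FALSE (a lie) because Olivia is a knave.
- Xander (knave) says "Olivia and I are different types" - this is FALSE (a lie) because Xander is a knave and Olivia is a knave.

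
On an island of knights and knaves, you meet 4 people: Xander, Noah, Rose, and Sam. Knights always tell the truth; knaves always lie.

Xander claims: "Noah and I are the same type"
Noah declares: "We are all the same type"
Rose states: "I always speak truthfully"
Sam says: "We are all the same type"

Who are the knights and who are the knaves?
Xander is a knight.
Noah is a knight.
Rose is a knight.
Sam is a knight.

Verification:
- Xander (knight) says "Noah and I are the same type" - this is TRUE because Xander is a knight and Noah is a knight.
- Noah (knight) says "We are all the same type" - this is TRUE because Xander, Noah, Rose, and Sam are knights.
- Rose (knight) says "I always speak truthfully" - this is TRUE because Rose is a knight.
- Sam (knight) says "We are all the same type" - this is TRUE because Xander, Noah, Rose, and Sam are knights.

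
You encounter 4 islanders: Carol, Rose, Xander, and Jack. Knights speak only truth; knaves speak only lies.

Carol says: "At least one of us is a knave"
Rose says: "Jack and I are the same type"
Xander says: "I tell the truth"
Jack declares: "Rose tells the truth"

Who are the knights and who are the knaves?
Carol is a knight.
Rose is a knight.
Xander is a knave.
Jack is a knight.

Verification:
- Carol (knight) says "At least one of us is a knave" - this is TRUE because Xander is a knave.
- Rose (knight) says "Jack and I are the same type" - this is TRUE because Rose is a knight and Jack is a knight.
- Xander (knave) says "I tell the truth" - this is FALSE (a lie) because Xander is a knave.
- Jack (knight) says "Rose tells the truth" - this is TRUE because Rose is a knight.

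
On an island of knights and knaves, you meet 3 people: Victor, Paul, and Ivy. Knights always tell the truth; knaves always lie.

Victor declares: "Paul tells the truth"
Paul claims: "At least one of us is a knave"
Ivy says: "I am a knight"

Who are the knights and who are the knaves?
Victor is a knight.
Paul is a knight.
Ivy is a knave.

Verification:
- Victor (knight) says "Paul tells the truth" - this is TRUE because Paul is a knight.
- Paul (knight) says "At least one of us is a knave" - this is TRUE because Ivy is a knave.
- Ivy (knave) says "I am a knight" - this is FALSE (a lie) because Ivy is a knave.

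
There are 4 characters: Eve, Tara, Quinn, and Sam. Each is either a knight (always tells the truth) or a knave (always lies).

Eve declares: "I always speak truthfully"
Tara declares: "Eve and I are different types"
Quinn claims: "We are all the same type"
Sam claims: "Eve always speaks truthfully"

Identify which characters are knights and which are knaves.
Eve is a knave.
Tara is a knight.
Quinn is a knave.
Sam is a knave.

Verification:
- Eve (knave) says "I always speak truthfully" - this is FALSE (a lie) because Eve is a knave.
- Tara (knight) says "Eve and I are different types" - this is TRUE because Tara is a knight and Eve is a knave.
- Quinn (knave) says "We are all the same type" - this is FALSE (a lie) because Tara is a knight and Eve, Quinn, and Sam are knaves.
- Sam (knave) says "Eve always speaks truthfully" - this is FALSE (a lie) because Eve is a knave.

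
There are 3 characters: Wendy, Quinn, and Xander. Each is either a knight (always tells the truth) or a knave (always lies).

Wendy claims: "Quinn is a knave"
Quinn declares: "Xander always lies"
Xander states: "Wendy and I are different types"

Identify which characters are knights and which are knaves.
Wendy is a knave.
Quinn is a knight.
Xander is a knave.

Verification:
- Wendy (knave) says "Quinn is a knave" - this is FALSE (a lie) because Quinn is a knight.
- Quinn (knight) says "Xander always lies" - this is TRUE because Xander is a knave.
- Xander (knave) says "Wendy and I are different types" - this is FALSE (a lie) because Xander is a knave and Wendy is a knave.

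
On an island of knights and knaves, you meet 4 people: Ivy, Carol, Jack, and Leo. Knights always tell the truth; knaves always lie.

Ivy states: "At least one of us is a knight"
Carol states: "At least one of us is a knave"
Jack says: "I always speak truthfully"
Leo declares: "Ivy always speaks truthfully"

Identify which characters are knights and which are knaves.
Ivy is a knight.
Carol is a knight.
Jack is a knave.
Leo is a knight.

Verification:
- Ivy (knight) says "At least one of us is a knight" - this is TRUE because Ivy, Carol, and Leo are knights.
- Carol (knight) says "At least one of us is a knave" - this is TRUE because Jack is a knave.
- Jack (knave) says "I always speak truthfully" - this is FALSE (a lie) because Jack is a knave.
- Leo (knight) says "Ivy always speaks truthfully" - this is TRUE because Ivy is a knight.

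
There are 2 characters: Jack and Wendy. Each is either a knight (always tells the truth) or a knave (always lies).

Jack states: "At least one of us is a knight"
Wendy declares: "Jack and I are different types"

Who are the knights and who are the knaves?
Jack is a knave.
Wendy is a knave.

Verification:
- Jack (knave) says "At least one of us is a knight" - this is FALSE (a lie) because no one is a knight.
- Wendy (knave) says "Jack and I are different types" - this is FALSE (a lie) because Wendy is a knave and Jack is a knave.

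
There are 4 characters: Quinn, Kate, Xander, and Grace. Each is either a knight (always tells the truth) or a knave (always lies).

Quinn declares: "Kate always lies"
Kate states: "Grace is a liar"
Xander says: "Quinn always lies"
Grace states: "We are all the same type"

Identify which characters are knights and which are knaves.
Quinn is a knave.
Kate is a knight.
Xander is a knight.
Grace is a knave.

Verification:
- Quinn (knave) says "Kate always lies" - this is FALSE (a lie) because Kate is a knight.
- Kate (knight) says "Grace is a liar" - this is TRUE because Grace is a knave.
- Xander (knight) says "Quinn always lies" - this is TRUE because Quinn is a knave.
- Grace (knave) says "We are all the same type" - this is FALSE (a lie) because Kate and Xander are knights and Quinn and Grace are knaves.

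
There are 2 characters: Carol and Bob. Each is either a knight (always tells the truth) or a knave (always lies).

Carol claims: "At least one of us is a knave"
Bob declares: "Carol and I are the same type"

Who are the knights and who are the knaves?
Carol is a knight.
Bob is a knave.

Verification:
- Carol (knight) says "At least one of us is a knave" - this is TRUE because Bob is a knave.
- Bob (knave) says "Carol and I are the same type" - this is FALSE (a lie) because Bob is a knave and Carol is a knight.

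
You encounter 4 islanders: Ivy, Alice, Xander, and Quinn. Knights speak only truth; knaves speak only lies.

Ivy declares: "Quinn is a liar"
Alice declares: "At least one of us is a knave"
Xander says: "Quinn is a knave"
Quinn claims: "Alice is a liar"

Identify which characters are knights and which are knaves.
Ivy is a knight.
Alice is a knight.
Xander is a knight.
Quinn is a knave.

Verification:
- Ivy (knight) says "Quinn is a liar" - this is TRUE because Quinn is a knave.
- Alice (knight) says "At least one of us is a knave" - this is TRUE because Quinn is a knave.
- Xander (knight) says "Quinn is a knave" - this is TRUE because Quinn is a knave.
- Quinn (knave) says "Alice is a liar" - this is FALSE (a lie) because Alice is a knight.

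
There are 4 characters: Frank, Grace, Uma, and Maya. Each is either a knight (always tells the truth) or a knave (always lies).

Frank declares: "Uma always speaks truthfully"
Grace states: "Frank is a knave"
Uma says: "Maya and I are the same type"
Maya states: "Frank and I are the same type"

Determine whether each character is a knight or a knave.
Frank is a knight.
Grace is a knave.
Uma is a knight.
Maya is a knight.

Verification:
- Frank (knight) says "Uma always speaks truthfully" - this is TRUE because Uma is a knight.
- Grace (knave) says "Frank is a knave" - this is FALSE (a lie) because Frank is a knight.
- Uma (knight) says "Maya and I are the same type" - this is TRUE because Uma is a knight and Maya is a knight.
- Maya (knight) says "Frank and I are the same type" - this is TRUE because Maya is a knight and Frank is a knight.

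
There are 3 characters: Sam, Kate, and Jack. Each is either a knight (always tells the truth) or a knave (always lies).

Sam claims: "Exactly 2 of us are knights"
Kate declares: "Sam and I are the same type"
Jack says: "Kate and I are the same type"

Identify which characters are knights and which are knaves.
Sam is a knight.
Kate is a knight.
Jack is a knave.

Verification:
- Sam (knight) says "Exactly 2 of us are knights" - this is TRUE because there are 2 knights.
- Kate (knight) says "Sam and I are the same type" - this is TRUE because Kate is a knight and Sam is a knight.
- Jack (knave) says "Kate and I are the same type" - this is FALSE (a lie) because Jack is a knave and Kate is a knight.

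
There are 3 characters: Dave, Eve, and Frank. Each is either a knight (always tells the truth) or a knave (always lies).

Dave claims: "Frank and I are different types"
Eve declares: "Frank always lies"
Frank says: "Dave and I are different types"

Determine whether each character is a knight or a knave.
Dave is a knave.
Eve is a knight.
Frank is a knave.

Verification:
- Dave (knave) says "Frank and I are different types" - this is FALSE (a lie) because Dave is a knave and Frank is a knave.
- Eve (knight) says "Frank always lies" - this is TRUE because Frank is a knave.
- Frank (knave) says "Dave and I are different types" - this is FALSE (a lie) because Frank is a knave and Dave is a knave.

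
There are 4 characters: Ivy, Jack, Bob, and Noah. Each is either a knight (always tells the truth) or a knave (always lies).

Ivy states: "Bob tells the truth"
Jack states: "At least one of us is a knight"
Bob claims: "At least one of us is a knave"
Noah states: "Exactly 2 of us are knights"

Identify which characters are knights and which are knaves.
Ivy is a knight.
Jack is a knight.
Bob is a knight.
Noah is a knave.

Verification:
- Ivy (knight) says "Bob tells the truth" - this is TRUE because Bob is a knight.
- Jack (knight) says "At least one of us is a knight" - this is TRUE because Ivy, Jack, and Bob are knights.
- Bob (knight) says "At least one of us is a knave" - this is TRUE because Noah is a knave.
- Noah (knave) says "Exactly 2 of us are knights" - this is FALSE (a lie) because there are 3 knights.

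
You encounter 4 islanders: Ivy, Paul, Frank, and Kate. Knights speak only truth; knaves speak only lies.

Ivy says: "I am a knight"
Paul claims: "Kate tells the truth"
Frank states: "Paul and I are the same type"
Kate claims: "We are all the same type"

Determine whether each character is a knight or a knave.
Ivy is a knight.
Paul is a knight.
Frank is a knight.
Kate is a knight.

Verification:
- Ivy (knight) says "I am a knight" - this is TRUE because Ivy is a knight.
- Paul (knight) says "Kate tells the truth" - this is TRUE because Kate is a knight.
- Frank (knight) says "Paul and I are the same type" - this is TRUE because Frank is a knight and Paul is a knight.
- Kate (knight) says "We are all the same type" - this is TRUE because Ivy, Paul, Frank, and Kate are knights.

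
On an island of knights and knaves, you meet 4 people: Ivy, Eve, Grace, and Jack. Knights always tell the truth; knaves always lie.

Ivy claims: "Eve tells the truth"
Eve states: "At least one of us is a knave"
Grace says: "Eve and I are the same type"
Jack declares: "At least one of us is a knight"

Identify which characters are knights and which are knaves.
Ivy is a knight.
Eve is a knight.
Grace is a knave.
Jack is a knight.

Verification:
- Ivy (knight) says "Eve tells the truth" - this is TRUE because Eve is a knight.
- Eve (knight) says "At least one of us is a knave" - this is TRUE because Grace is a knave.
- Grace (knave) says "Eve and I are the same type" - this is FALSE (a lie) because Grace is a knave and Eve is a knight.
- Jack (knight) says "At least one of us is a knight" - this is TRUE because Ivy, Eve, and Jack are knights.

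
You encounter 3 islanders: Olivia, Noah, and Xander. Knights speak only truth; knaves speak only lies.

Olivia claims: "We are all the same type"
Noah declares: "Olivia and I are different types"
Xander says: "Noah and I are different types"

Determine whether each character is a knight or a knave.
Olivia is a knave.
Noah is a knave.
Xander is a knight.

Verification:
- Olivia (knave) says "We are all the same type" - this is FALSE (a lie) because Xander is a knight and Olivia and Noah are knaves.
- Noah (knave) says "Olivia and I are different types" - this is FALSE (a lie) because Noah is a knave and Olivia is a knave.
- Xander (knight) says "Noah and I are different types" - this is TRUE because Xander is a knight and Noah is a knave.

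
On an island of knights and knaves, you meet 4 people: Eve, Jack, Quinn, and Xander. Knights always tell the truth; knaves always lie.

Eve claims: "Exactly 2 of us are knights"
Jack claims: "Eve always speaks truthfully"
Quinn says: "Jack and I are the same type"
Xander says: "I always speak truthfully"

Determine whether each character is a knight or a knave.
Eve is a knight.
Jack is a knight.
Quinn is a knave.
Xander is a knave.

Verification:
- Eve (knight) says "Exactly 2 of us are knights" - this is TRUE because there are 2 knights.
- Jack (knight) says "Eve always speaks truthfully" - this is TRUE because Eve is a knight.
- Quinn (knave) says "Jack and I are the same type" - this is FALSE (a lie) because Quinn is a knave and Jack is a knight.
- Xander (knave) says "I always speak truthfully" - this is FALSE (a lie) because Xander is a knave.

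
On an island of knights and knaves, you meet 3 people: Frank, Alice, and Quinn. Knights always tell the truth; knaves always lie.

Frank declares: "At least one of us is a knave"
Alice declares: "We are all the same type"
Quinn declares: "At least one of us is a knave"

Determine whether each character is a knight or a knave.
Frank is a knight.
Alice is a knave.
Quinn is a knight.

Verification:
- Frank (knight) says "At least one of us is a knave" - this is TRUE because Alice is a knave.
- Alice (knave) says "We are all the same type" - this is FALSE (a lie) because Frank and Quinn are knights and Alice is a knave.
- Quinn (knight) says "At least one of us is a knave" - this is TRUE because Alice is a knave.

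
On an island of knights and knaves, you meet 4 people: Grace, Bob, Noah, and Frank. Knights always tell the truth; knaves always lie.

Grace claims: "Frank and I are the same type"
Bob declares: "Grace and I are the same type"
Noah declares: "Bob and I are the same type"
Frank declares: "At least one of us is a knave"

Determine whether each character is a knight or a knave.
Grace is a knight.
Bob is a knight.
Noah is a knave.
Frank is a knight.

Verification:
- Grace (knight) says "Frank and I are the same type" - this is TRUE because Grace is a knight and Frank is a knight.
- Bob (knight) says "Grace and I are the same type" - this is TRUE because Bob is a knight and Grace is a knight.
- Noah (knave) says "Bob and I are the same type" - this is FALSE (a lie) because Noah is a knave and Bob is a knight.
- Frank (knight) says "At least one of us is a knave" - this is TRUE because Noah is a knave.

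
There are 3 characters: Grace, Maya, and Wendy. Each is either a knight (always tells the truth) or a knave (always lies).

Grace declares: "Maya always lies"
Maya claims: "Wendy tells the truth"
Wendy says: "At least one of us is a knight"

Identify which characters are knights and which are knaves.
Grace is a knave.
Maya is a knight.
Wendy is a knight.

Verification:
- Grace (knave) says "Maya always lies" - this is FALSE (a lie) because Maya is a knight.
- Maya (knight) says "Wendy tells the truth" - this is TRUE because Wendy is a knight.
- Wendy (knight) says "At least one of us is a knight" - this is TRUE because Maya and Wendy are knights.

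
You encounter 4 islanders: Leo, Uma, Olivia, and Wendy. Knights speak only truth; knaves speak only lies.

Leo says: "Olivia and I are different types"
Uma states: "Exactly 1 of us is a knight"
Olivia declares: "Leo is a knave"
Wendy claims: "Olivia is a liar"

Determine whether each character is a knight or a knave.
Leo is a knight.
Uma is a knave.
Olivia is a knave.
Wendy is a knight.

Verification:
- Leo (knight) says "Olivia and I are different types" - this is TRUE because Leo is a knight and Olivia is a knave.
- Uma (knave) says "Exactly 1 of us is a knight" - this is FALSE (a lie) because there are 2 knights.
- Olivia (knave) says "Leo is a knave" - this is FALSE (a lie) because Leo is a knight.
- Wendy (knight) says "Olivia is a liar" - this is TRUE because Olivia is a knave.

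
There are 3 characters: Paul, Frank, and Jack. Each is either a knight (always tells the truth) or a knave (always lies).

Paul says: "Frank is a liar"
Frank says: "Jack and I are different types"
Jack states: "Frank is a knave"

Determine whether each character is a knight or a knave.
Paul is a knave.
Frank is a knight.
Jack is a knave.

Verification:
- Paul (knave) says "Frank is a liar" - this is FALSE (a lie) because Frank is a knight.
- Frank (knight) says "Jack and I are different types" - this is TRUE because Frank is a knight and Jack is a knave.
- Jack (knave) says "Frank is a knave" - this is FALSE (a lie) because Frank is a knight.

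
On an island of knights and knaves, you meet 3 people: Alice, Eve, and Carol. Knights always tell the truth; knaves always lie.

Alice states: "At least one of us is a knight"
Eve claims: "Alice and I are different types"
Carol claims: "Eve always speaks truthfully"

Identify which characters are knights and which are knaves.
Alice is a knave.
Eve is a knave.
Carol is a knave.

Verification:
- Alice (knave) says "At least one of us is a knight" - this is FALSE (a lie) because no one is a knight.
- Eve (knave) says "Alice and I are different types" - this is FALSE (a lie) because Eve is a knave and Alice is a knave.
- Carol (knave) says "Eve always speaks truthfully" - this is FALSE (a lie) because Eve is a knave.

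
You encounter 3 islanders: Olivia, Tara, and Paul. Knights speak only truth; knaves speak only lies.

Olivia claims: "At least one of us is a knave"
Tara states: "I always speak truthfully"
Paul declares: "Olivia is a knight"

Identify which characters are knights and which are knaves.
Olivia is a knight.
Tara is a knave.
Paul is a knight.

Verification:
- Olivia (knight) says "At least one of us is a knave" - this is TRUE because Tara is a knave.
- Tara (knave) says "I always speak truthfully" - this is FALSE (a lie) because Tara is a knave.
- Paul (knight) says "Olivia is a knight" - this is TRUE because Olivia is a knight.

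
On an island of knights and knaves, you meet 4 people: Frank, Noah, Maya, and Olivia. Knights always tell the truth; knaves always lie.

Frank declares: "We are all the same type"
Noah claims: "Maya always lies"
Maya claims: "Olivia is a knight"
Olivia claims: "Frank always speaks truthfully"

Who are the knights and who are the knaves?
Frank is a knave.
Noah is a knight.
Maya is a knave.
Olivia is a knave.

Verification:
- Frank (knave) says "We are all the same type" - this is FALSE (a lie) because Noah is a knight and Frank, Maya, and Olivia are knaves.
- Noah (knight) says "Maya always lies" - this is TRUE because Maya is a knave.
- Maya (knave) says "Olivia is a knight" - this is FALSE (a lie) because Olivia is a knave.
- Olivia (knave) says "Frank always speaks truthfully" - this is FALSE (a lie) because Frank is a knave.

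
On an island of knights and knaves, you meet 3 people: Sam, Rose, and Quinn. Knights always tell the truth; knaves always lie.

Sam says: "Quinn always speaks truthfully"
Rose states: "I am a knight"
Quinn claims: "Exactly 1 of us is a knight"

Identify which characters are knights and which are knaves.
Sam is a knave.
Rose is a knave.
Quinn is a knave.

Verification:
- Sam (knave) says "Quinn always speaks truthfully" - this is FALSE (a lie) because Quinn is a knave.
- Rose (knave) says "I am a knight" - this is FALSE (a lie) because Rose is a knave.
- Quinn (knave) says "Exactly 1 of us is a knight" - this is FALSE (a lie) because there are 0 knights.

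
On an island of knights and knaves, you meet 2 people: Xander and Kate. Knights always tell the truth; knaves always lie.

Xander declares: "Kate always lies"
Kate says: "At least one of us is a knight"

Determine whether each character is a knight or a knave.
Xander is a knave.
Kate is a knight.

Verification:
- Xander (knave) says "Kate always lies" - this is FALSE (a lie) because Kate is a knight.
- Kate (knight) says "At least one of us is a knight" - this is TRUE because Kate is a knight.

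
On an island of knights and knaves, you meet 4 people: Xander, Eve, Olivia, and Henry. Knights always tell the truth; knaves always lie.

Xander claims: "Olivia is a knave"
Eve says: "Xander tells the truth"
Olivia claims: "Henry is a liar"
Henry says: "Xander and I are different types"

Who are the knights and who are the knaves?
Xander is a knave.
Eve is a knave.
Olivia is a knight.
Henry is a knave.

Verification:
- Xander (knave) says "Olivia is a knave" - this is FALSE (a lie) because Olivia is a knight.
- Eve (knave) says "Xander tells the truth" - this is FALSE (a lie) because Xander is a knave.
- Olivia (knight) says "Henry is a liar" - this is TRUE because Henry is a knave.
- Henry (knave) says "Xander and I are different types" - this is FALSE (a lie) because Henry is a knave and Xander is a knave.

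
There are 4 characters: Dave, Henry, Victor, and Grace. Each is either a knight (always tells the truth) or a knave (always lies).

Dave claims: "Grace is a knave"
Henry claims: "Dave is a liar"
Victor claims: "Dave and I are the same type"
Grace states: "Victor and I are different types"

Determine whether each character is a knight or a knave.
Dave is a knight.
Henry is a knave.
Victor is a knave.
Grace is a knave.

Verification:
- Dave (knight) says "Grace is a knave" - this is TRUE because Grace is a knave.
- Henry (knave) says "Dave is a liar" - this is FALSE (a lie) because Dave is a knight.
- Victor (knave) says "Dave and I are the same type" - this is FALSE (a lie) because Victor is a knave and Dave is a knight.
- Grace (knave) says "Victor and I are different types" - this is FALSE (a lie) because Grace is a knave and Victor is a knave.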